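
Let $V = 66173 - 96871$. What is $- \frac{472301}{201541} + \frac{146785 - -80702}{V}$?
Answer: $- \frac{60346653565}{6186905618} \approx -9.7539$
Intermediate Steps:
$V = -30698$
$- \frac{472301}{201541} + \frac{146785 - -80702}{V} = - \frac{472301}{201541} + \frac{146785 - -80702}{-30698} = \left(-472301\right) \frac{1}{201541} + \left(146785 + 80702\right) \left(- \frac{1}{30698}\right) = - \frac{472301}{201541} + 227487 \left(- \frac{1}{30698}\right) = - \frac{472301}{201541} - \frac{227487}{30698} = - \frac{60346653565}{6186905618}$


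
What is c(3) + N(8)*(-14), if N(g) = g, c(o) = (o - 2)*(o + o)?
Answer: -106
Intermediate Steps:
c(o) = 2*o*(-2 + o) (c(o) = (-2 + o)*(2*o) = 2*o*(-2 + o))
c(3) + N(8)*(-14) = 2*3*(-2 + 3) + 8*(-14) = 2*3*1 - 112 = 6 - 112 = -106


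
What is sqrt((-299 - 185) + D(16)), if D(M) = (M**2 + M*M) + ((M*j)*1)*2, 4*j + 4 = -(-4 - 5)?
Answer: 2*sqrt(17) ≈ 8.2462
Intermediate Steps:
j = 5/4 (j = -1 + (-(-4 - 5))/4 = -1 + (-1*(-9))/4 = -1 + (1/4)*9 = -1 + 9/4 = 5/4 ≈ 1.2500)
D(M) = 2*M**2 + 5*M/2 (D(M) = (M**2 + M*M) + ((M*(5/4))*1)*2 = (M**2 + M**2) + ((5*M/4)*1)*2 = 2*M**2 + (5*M/4)*2 = 2*M**2 + 5*M/2)
sqrt((-299 - 185) + D(16)) = sqrt((-299 - 185) + (1/2)*16*(5 + 4*16)) = sqrt(-484 + (1/2)*16*(5 + 64)) = sqrt(-484 + (1/2)*16*69) = sqrt(-484 + 552) = sqrt(68) = 2*sqrt(17)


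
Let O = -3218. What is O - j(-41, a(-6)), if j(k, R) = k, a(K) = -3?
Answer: -3177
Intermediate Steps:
O - j(-41, a(-6)) = -3218 - 1*(-41) = -3218 + 41 = -3177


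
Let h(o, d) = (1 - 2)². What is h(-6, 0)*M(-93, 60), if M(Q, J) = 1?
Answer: 1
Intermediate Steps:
h(o, d) = 1 (h(o, d) = (-1)² = 1)
h(-6, 0)*M(-93, 60) = 1*1 = 1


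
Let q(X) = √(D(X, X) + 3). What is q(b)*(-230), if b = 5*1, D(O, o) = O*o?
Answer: -460*√7 ≈ -1217.0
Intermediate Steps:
b = 5
q(X) = √(3 + X²) (q(X) = √(X*X + 3) = √(X² + 3) = √(3 + X²))
q(b)*(-230) = √(3 + 5²)*(-230) = √(3 + 25)*(-230) = √28*(-230) = (2*√7)*(-230) = -460*√7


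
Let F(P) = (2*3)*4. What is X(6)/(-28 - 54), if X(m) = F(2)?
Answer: -12/41 ≈ -0.29268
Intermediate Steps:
F(P) = 24 (F(P) = 6*4 = 24)
X(m) = 24
X(6)/(-28 - 54) = 24/(-28 - 54) = 24/(-82) = -1/82*24 = -12/41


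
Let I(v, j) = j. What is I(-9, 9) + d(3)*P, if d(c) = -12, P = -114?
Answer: 1377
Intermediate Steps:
I(-9, 9) + d(3)*P = 9 - 12*(-114) = 9 + 1368 = 1377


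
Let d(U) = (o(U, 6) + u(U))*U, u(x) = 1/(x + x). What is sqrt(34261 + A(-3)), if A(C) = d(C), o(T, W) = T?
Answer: sqrt(137082)/2 ≈ 185.12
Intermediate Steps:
u(x) = 1/(2*x)
d(U) = U*(U + 1/(2*U)) (d(U) = (U + 1/(2*U))*U = U*(U + 1/(2*U)))
A(C) = 1/2 + C**2
sqrt(34261 + A(-3)) = sqrt(34261 + (1/2 + (-3)**2)) = sqrt(34261 + (1/2 + 9)) = sqrt(34261 + 19/2) = sqrt(68541/2) = sqrt(137082)/2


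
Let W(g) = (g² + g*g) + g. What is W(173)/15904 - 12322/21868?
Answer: 561765/174944 ≈ 3.2111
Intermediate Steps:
W(g) = g + 2*g² (W(g) = (g² + g²) + g = 2*g² + g = g + 2*g²)
W(173)/15904 - 12322/21868 = (173*(1 + 2*173))/15904 - 12322/21868 = (173*(1 + 346))*(1/15904) - 12322*1/21868 = (173*347)*(1/15904) - 6161/10934 = 60031*(1/15904) - 6161/10934 = 60031/15904 - 6161/10934 = 561765/174944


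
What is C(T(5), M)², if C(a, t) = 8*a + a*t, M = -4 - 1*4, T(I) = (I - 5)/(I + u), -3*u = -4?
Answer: 0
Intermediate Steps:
u = 4/3 (u = -⅓*(-4) = 4/3 ≈ 1.3333)
T(I) = (-5 + I)/(4/3 + I) (T(I) = (I - 5)/(I + 4/3) = (-5 + I)/(4/3 + I))
M = -8 (M = -4 - 4 = -8)
C(T(5), M)² = ((3*(-5 + 5)/(4 + 3*5))*(8 - 8))² = ((3*0/(4 + 15))*0)² = ((3*0/19)*0)² = ((3*(1/19)*0)*0)² = (0*0)² = 0² = 0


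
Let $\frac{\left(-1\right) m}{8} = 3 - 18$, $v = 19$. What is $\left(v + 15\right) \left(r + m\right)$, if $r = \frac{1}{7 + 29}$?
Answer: $\frac{73457}{18} \approx 4080.9$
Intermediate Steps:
$m = 120$ ($m = - 8 \left(3 - 18\right) = \left(-8\right) \left(-15\right) = 120$)
$r = \frac{1}{36} \approx 0.027778$
$\left(v + 15\right) \left(r + m\right) = \left(19 + 15\right) \left(\frac{1}{36} + 120\right) = 34 \cdot \frac{4321}{36} = \frac{73457}{18}$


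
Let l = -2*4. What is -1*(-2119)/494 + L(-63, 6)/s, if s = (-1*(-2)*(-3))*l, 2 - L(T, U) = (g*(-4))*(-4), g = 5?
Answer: 405/152 ≈ 2.6645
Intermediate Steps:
l = -8
L(T, U) = -78 (L(T, U) = 2 - 5*(-4)*(-4) = 2 - (-20)*(-4) = 2 - 1*80 = 2 - 80 = -78)
s = 48 (s = (-1*(-2)*(-3))*(-8) = (2*(-3))*(-8) = -6*(-8) = 48)
-1*(-2119)/494 + L(-63, 6)/s = -1*(-2119)/494 - 78/48 = 2119*(1/494) - 78*1/48 = 163/38 - 13/8 = 405/152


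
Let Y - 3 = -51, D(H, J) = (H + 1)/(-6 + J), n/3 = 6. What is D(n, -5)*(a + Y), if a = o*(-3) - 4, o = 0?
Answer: 988/11 ≈ 89.818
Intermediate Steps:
n = 18 (n = 3*6 = 18)
D(H, J) = (1 + H)/(-6 + J)
Y = -48 (Y = 3 - 51 = -48)
a = -4 (a = 0*(-3) - 4 = 0 - 4 = -4)
D(n, -5)*(a + Y) = ((1 + 18)/(-6 - 5))*(-4 - 48) = (19/(-11))*(-52) = -1/11*19*(-52) = -19/11*(-52) = 988/11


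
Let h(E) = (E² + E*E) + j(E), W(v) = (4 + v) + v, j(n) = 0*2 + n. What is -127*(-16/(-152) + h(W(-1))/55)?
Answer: -7620/209 ≈ -36.459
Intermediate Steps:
j(n) = n (j(n) = 0 + n = n)
W(v) = 4 + 2*v
h(E) = E + 2*E² (h(E) = (E² + E*E) + E = (E² + E²) + E = 2*E² + E = E + 2*E²)
-127*(-16/(-152) + h(W(-1))/55) = -127*(-16/(-152) + ((4 + 2*(-1))*(1 + 2*(4 + 2*(-1))))/55) = -127*(-16*(-1/152) + ((4 - 2)*(1 + 2*(4 - 2)))*(1/55)) = -127*(2/19 + (2*(1 + 2*2))*(1/55)) = -127*(2/19 + (2*(1 + 4))*(1/55)) = -127*(2/19 + (2*5)*(1/55)) = -127*(2/19 + 10*(1/55)) = -127*(2/19 + 2/11) = -127*60/209 = -7620/209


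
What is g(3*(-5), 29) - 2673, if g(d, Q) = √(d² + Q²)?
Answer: -2673 + √1066 ≈ -2640.4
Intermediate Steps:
g(d, Q) = √(Q² + d²)
g(3*(-5), 29) - 2673 = √(29² + (3*(-5))²) - 2673 = √(841 + (-15)²) - 2673 = √(841 + 225) - 2673 = √1066 - 2673 = -2673 + √1066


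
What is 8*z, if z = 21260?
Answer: 170080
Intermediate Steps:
8*z = 8*21260 = 170080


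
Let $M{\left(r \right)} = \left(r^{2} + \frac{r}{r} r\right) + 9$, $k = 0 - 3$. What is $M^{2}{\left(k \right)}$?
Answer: $225$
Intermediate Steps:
$k = -3$
$M{\left(r \right)} = 9 + r + r^{2}$ ($M{\left(r \right)} = \left(r^{2} + 1 r\right) + 9 = \left(r^{2} + r\right) + 9 = \left(r + r^{2}\right) + 9 = 9 + r + r^{2}$)
$M^{2}{\left(k \right)} = \left(9 - 3 + \left(-3\right)^{2}\right)^{2} = \left(9 - 3 + 9\right)^{2} = 15^{2} = 225$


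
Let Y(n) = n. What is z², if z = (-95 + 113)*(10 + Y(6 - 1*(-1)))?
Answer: 93636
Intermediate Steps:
z = 306 (z = (-95 + 113)*(10 + (6 - 1*(-1))) = 18*(10 + (6 + 1)) = 18*(10 + 7) = 18*17 = 306)
z² = 306² = 93636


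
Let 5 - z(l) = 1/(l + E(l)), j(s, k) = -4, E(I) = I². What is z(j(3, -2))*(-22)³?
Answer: -157058/3 ≈ -52353.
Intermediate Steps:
z(l) = 5 - 1/(l + l²)
z(j(3, -2))*(-22)³ = ((-1 + 5*(-4) + 5*(-4)²)/((-4)*(1 - 4)))*(-22)³ = -¼*(-1 - 20 + 5*16)/(-3)*(-10648) = -¼*(-⅓)*(-1 - 20 + 80)*(-10648) = -¼*(-⅓)*59*(-10648) = (59/12)*(-10648) = -157058/3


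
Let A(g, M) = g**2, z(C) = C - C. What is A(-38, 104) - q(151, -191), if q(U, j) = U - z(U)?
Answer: 1293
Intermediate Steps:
z(C) = 0
q(U, j) = U (q(U, j) = U - 1*0 = U + 0 = U)
A(-38, 104) - q(151, -191) = (-38)**2 - 1*151 = 1444 - 151 = 1293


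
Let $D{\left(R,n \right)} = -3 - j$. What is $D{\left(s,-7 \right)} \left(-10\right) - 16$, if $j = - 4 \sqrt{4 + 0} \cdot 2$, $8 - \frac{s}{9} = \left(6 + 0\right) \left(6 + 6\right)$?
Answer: $-146$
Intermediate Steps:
$s = -576$ ($s = 72 - 9 \left(6 + 0\right) \left(6 + 6\right) = 72 - 9 \cdot 6 \cdot 12 = 72 - 648 = -576$)
$j = -16$ ($j = - 4 \sqrt{4} \cdot 2 = \left(-4\right) 2 \cdot 2 = \left(-8\right) 2 = -16$)
$D{\left(R,n \right)} = 13$ ($D{\left(R,n \right)} = -3 - -16 = -3 + 16 = 13$)
$D{\left(s,-7 \right)} \left(-10\right) - 16 = 13 \left(-10\right) - 16 = -130 - 16 = -146$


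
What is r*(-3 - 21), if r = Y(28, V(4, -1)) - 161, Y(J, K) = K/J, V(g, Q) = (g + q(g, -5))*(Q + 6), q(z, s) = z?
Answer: 26808/7 ≈ 3829.7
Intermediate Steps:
V(g, Q) = 2*g*(6 + Q) (V(g, Q) = (g + g)*(Q + 6) = (2*g)*(6 + Q) = 2*g*(6 + Q))
r = -1117/7 (r = (2*4*(6 - 1))/28 - 161 = (2*4*5)*(1/28) - 161 = 40*(1/28) - 161 = 10/7 - 161 = -1117/7 ≈ -159.57)
r*(-3 - 21) = -1117*(-3 - 21)/7 = -1117/7*(-24) = 26808/7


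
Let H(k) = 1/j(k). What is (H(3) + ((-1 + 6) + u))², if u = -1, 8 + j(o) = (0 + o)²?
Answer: 25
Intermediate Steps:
j(o) = -8 + o² (j(o) = -8 + (0 + o)² = -8 + o²)
H(k) = 1/(-8 + k²)
(H(3) + ((-1 + 6) + u))² = (1/(-8 + 3²) + ((-1 + 6) - 1))² = (1/(-8 + 9) + (5 - 1))² = (1/1 + 4)² = (1 + 4)² = 5² = 25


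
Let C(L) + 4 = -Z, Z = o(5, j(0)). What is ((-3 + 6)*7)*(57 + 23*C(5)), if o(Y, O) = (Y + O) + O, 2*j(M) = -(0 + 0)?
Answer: -3150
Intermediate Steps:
j(M) = 0 (j(M) = (-(0 + 0))/2 = (-1*0)/2 = (½)*0 = 0)
o(Y, O) = Y + 2*O (o(Y, O) = (O + Y) + O = Y + 2*O)
Z = 5 (Z = 5 + 2*0 = 5 + 0 = 5)
C(L) = -9 (C(L) = -4 - 1*5 = -4 - 5 = -9)
((-3 + 6)*7)*(57 + 23*C(5)) = ((-3 + 6)*7)*(57 + 23*(-9)) = (3*7)*(57 - 207) = 21*(-150) = -3150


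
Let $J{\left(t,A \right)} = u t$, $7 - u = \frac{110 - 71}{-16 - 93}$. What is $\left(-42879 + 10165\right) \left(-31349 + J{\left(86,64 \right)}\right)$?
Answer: $\frac{109528729266}{109} \approx 1.0049 \cdot 10^{9}$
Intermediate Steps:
$u = \frac{802}{109}$ ($u = 7 - \frac{110 - 71}{-16 - 93} = 7 - \frac{39}{-109} = 7 - 39 \left(- \frac{1}{109}\right) = 7 - - \frac{39}{109} = 7 + \frac{39}{109} = \frac{802}{109} \approx 7.3578$)
$J{\left(t,A \right)} = \frac{802 t}{109}$
$\left(-42879 + 10165\right) \left(-31349 + J{\left(86,64 \right)}\right) = \left(-42879 + 10165\right) \left(-31349 + \frac{802}{109} \cdot 86\right) = - 32714 \left(-31349 + \frac{68972}{109}\right) = \left(-32714\right) \left(- \frac{3348069}{109}\right) = \frac{109528729266}{109}$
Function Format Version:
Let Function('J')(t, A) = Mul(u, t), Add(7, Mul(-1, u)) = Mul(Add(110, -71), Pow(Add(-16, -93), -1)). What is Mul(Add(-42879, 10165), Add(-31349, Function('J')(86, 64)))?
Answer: Rational(109528729266, 109) ≈ 1.0049e+9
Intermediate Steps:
u = Rational(802, 109) (u = Add(7, Mul(-1, Mul(Add(110, -71), Pow(Add(-16, -93), -1)))) = Add(7, Mul(-1, Mul(39, Pow(-109, -1)))) = Add(7, Mul(-1, Mul(39, Rational(-1, 109)))) = Add(7, Mul(-1, Rational(-39, 109))) = Add(7, Rational(39, 109)) = Rational(802, 109) ≈ 7.3578)
Function('J')(t, A) = Mul(Rational(802, 109), t)
Mul(Add(-42879, 10165), Add(-31349, Function('J')(86, 64))) = Mul(Add(-42879, 10165), Add(-31349, Mul(Rational(802, 109), 86))) = Mul(-32714, Add(-31349, Rational(68972, 109))) = Mul(-32714, Rational(-3348069, 109)) = Rational(109528729266, 109)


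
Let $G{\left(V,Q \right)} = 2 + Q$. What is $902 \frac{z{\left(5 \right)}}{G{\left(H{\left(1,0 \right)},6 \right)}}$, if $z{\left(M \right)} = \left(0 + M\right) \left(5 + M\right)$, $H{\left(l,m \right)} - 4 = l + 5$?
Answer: $\frac{11275}{2} \approx 5637.5$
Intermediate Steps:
$H{\left(l,m \right)} = 9 + l$ ($H{\left(l,m \right)} = 4 + \left(l + 5\right) = 4 + \left(5 + l\right) = 9 + l$)
$z{\left(M \right)} = M \left(5 + M\right)$
$902 \frac{z{\left(5 \right)}}{G{\left(H{\left(1,0 \right)},6 \right)}} = 902 \frac{5 \left(5 + 5\right)}{2 + 6} = 902 \frac{5 \cdot 10}{8} = 902 \cdot 50 \cdot \frac{1}{8} = 902 \cdot \frac{25}{4} = \frac{11275}{2}$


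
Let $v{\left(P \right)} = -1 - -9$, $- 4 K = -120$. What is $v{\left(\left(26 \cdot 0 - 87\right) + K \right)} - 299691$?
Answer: $-299683$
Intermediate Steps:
$K = 30$ ($K = \left(- \frac{1}{4}\right) \left(-120\right) = 30$)
$v{\left(P \right)} = 8$ ($v{\left(P \right)} = -1 + 9 = 8$)
$v{\left(\left(26 \cdot 0 - 87\right) + K \right)} - 299691 = 8 - 299691 = -299683$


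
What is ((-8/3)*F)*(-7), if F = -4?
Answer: -224/3 ≈ -74.667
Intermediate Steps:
((-8/3)*F)*(-7) = (-8/3*(-4))*(-7) = (-8*⅓*(-4))*(-7) = -8/3*(-4)*(-7) = (32/3)*(-7) = -224/3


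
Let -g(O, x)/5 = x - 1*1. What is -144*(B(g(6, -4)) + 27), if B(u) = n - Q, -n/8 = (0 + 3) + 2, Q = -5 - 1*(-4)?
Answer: 1728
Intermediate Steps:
g(O, x) = 5 - 5*x (g(O, x) = -5*(x - 1*1) = -5*(x - 1) = -5*(-1 + x) = 5 - 5*x)
Q = -1 (Q = -5 + 4 = -1)
n = -40 (n = -8*((0 + 3) + 2) = -8*(3 + 2) = -8*5 = -40)
B(u) = -39 (B(u) = -40 - 1*(-1) = -40 + 1 = -39)
-144*(B(g(6, -4)) + 27) = -144*(-39 + 27) = -144*(-12) = 1728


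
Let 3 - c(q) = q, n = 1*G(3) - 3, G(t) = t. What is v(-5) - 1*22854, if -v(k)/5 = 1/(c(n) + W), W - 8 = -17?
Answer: -137119/6 ≈ -22853.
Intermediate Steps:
W = -9 (W = 8 - 17 = -9)
n = 0 (n = 1*3 - 3 = 3 - 3 = 0)
c(q) = 3 - q
v(k) = 5/6 (v(k) = -5/((3 - 1*0) - 9) = -5/((3 + 0) - 9) = -5/(3 - 9) = -5/(-6) = -5*(-1/6) = 5/6)
v(-5) - 1*22854 = 5/6 - 1*22854 = 5/6 - 22854 = -137119/6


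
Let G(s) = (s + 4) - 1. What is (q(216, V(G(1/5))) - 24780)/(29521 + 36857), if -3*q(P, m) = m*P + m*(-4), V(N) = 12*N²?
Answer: -418294/829725 ≈ -0.50414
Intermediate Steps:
G(s) = 3 + s (G(s) = (4 + s) - 1 = 3 + s)
q(P, m) = 4*m/3 - P*m/3 (q(P, m) = -(m*P + m*(-4))/3 = -(P*m - 4*m)/3 = -(-4*m + P*m)/3 = 4*m/3 - P*m/3)
(q(216, V(G(1/5))) - 24780)/(29521 + 36857) = ((12*(3 + 1/5)²)*(4 - 1*216)/3 - 24780)/(29521 + 36857) = ((12*(3 + 1*(⅕))²)*(4 - 216)/3 - 24780)/66378 = ((⅓)*(12*(3 + ⅕)²)*(-212) - 24780)*(1/66378) = ((⅓)*(12*(16/5)²)*(-212) - 24780)*(1/66378) = ((⅓)*(12*(256/25))*(-212) - 24780)*(1/66378) = ((⅓)*(3072/25)*(-212) - 24780)*(1/66378) = (-217088/25 - 24780)*(1/66378) = -836588/25*1/66378 = -418294/829725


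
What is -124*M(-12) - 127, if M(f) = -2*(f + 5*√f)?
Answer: -3103 + 2480*I*√3 ≈ -3103.0 + 4295.5*I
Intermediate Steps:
M(f) = -10*√f - 2*f
-124*M(-12) - 127 = -124*(-20*I*√3 - 2*(-12)) - 127 = -124*(-20*I*√3 + 24) - 127 = -124*(24 - 20*I*√3) - 127 = (-2976 + 2480*I*√3) - 127 = -3103 + 2480*I*√3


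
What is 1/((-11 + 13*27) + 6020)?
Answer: 1/6360 ≈ 0.00015723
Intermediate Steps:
1/((-11 + 13*27) + 6020) = 1/((-11 + 351) + 6020) = 1/(340 + 6020) = 1/6360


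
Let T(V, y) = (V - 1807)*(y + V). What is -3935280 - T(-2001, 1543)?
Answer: -5679344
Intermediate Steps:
T(V, y) = (-1807 + V)*(V + y)
-3935280 - T(-2001, 1543) = -3935280 - ((-2001)² - 1807*(-2001) - 1807*1543 - 2001*1543) = -3935280 - (4004001 + 3615807 - 2788201 - 3087543) = -3935280 - 1*1744064 = -3935280 - 1744064 = -5679344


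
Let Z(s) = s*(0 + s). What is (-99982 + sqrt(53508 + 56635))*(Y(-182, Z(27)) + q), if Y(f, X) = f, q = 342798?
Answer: -34255432912 + 342616*sqrt(110143) ≈ -3.4142e+10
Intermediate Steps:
Z(s) = s**2 (Z(s) = s*s = s**2)
(-99982 + sqrt(53508 + 56635))*(Y(-182, Z(27)) + q) = (-99982 + sqrt(53508 + 56635))*(-182 + 342798) = (-99982 + sqrt(110143))*342616 = -34255432912 + 342616*sqrt(110143)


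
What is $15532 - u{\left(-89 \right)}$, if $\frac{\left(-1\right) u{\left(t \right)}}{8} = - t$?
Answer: $16244$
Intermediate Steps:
$u{\left(t \right)} = 8 t$ ($u{\left(t \right)} = - 8 \left(- t\right) = 8 t$)
$15532 - u{\left(-89 \right)} = 15532 - 8 \left(-89\right) = 15532 - -712 = 15532 + 712 = 16244$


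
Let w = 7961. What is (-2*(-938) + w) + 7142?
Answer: 16979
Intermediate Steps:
(-2*(-938) + w) + 7142 = (-2*(-938) + 7961) + 7142 = (1876 + 7961) + 7142 = 9837 + 7142 = 16979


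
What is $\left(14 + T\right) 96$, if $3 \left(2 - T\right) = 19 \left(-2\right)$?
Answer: $2752$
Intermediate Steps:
$T = \frac{44}{3}$ ($T = 2 - \frac{19 \left(-2\right)}{3} = 2 - - \frac{38}{3} = 2 + \frac{38}{3} = \frac{44}{3} \approx 14.667$)
$\left(14 + T\right) 96 = \left(14 + \frac{44}{3}\right) 96 = \frac{86}{3} \cdot 96 = 2752$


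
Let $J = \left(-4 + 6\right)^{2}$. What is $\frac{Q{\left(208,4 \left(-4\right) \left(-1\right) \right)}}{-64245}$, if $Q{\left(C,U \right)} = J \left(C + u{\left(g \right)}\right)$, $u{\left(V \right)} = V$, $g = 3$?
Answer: $- \frac{844}{64245} \approx -0.013137$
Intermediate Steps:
$J = 4$ ($J = 2^{2} = 4$)
$Q{\left(C,U \right)} = 12 + 4 C$ ($Q{\left(C,U \right)} = 4 \left(C + 3\right) = 4 \left(3 + C\right) = 12 + 4 C$)
$\frac{Q{\left(208,4 \left(-4\right) \left(-1\right) \right)}}{-64245} = \frac{12 + 4 \cdot 208}{-64245} = \left(12 + 832\right) \left(- \frac{1}{64245}\right) = 844 \left(- \frac{1}{64245}\right) = - \frac{844}{64245}$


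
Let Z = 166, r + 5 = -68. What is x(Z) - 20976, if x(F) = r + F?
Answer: -20883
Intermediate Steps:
r = -73 (r = -5 - 68 = -73)
x(F) = -73 + F
x(Z) - 20976 = (-73 + 166) - 20976 = 93 - 20976 = -20883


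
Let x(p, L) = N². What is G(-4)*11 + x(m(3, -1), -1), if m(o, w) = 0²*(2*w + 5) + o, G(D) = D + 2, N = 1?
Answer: -21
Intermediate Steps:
G(D) = 2 + D
m(o, w) = o (m(o, w) = 0*(5 + 2*w) + o = 0 + o = o)
x(p, L) = 1 (x(p, L) = 1² = 1)
G(-4)*11 + x(m(3, -1), -1) = (2 - 4)*11 + 1 = -2*11 + 1 = -22 + 1 = -21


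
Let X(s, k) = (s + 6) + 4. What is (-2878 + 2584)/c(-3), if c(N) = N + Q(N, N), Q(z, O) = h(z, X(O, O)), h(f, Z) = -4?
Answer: 42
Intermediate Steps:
X(s, k) = 10 + s (X(s, k) = (6 + s) + 4 = 10 + s)
Q(z, O) = -4
c(N) = -4 + N (c(N) = N - 4 = -4 + N)
(-2878 + 2584)/c(-3) = (-2878 + 2584)/(-4 - 3) = -294/(-7) = -294*(-1/7) = 42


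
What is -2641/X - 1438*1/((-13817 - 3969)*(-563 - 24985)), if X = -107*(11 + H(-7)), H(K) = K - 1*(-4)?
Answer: 150007565965/48620449896 ≈ 3.0853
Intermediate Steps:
H(K) = 4 + K (H(K) = K + 4 = 4 + K)
X = -856 (X = -107*(11 + (4 - 7)) = -107*(11 - 3) = -107*8 = -856)
-2641/X - 1438*1/((-13817 - 3969)*(-563 - 24985)) = -2641/(-856) - 1438*1/((-13817 - 3969)*(-563 - 24985)) = -2641*(-1/856) - 1438/((-17786*(-25548))) = 2641/856 - 1438/454396728 = 2641/856 - 1438*1/454396728 = 2641/856 - 719/227198364 = 150007565965/48620449896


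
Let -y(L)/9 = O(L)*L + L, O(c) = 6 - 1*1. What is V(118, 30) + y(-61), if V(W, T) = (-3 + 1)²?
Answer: 3298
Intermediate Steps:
O(c) = 5 (O(c) = 6 - 1 = 5)
V(W, T) = 4 (V(W, T) = (-2)² = 4)
y(L) = -54*L (y(L) = -9*(5*L + L) = -54*L)
V(118, 30) + y(-61) = 4 - 54*(-61) = 4 + 3294 = 3298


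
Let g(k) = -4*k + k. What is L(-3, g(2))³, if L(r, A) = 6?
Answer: 216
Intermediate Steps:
g(k) = -3*k
L(-3, g(2))³ = 6³ = 216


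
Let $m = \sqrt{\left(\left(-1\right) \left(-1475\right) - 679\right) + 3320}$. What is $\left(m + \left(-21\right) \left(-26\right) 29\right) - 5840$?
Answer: $9994 + 14 \sqrt{21} \approx 10058.0$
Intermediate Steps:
$m = 14 \sqrt{21}$ ($m = \sqrt{\left(1475 - 679\right) + 3320} = \sqrt{796 + 3320} = \sqrt{4116} = 14 \sqrt{21} \approx 64.156$)
$\left(m + \left(-21\right) \left(-26\right) 29\right) - 5840 = \left(14 \sqrt{21} + \left(-21\right) \left(-26\right) 29\right) - 5840 = \left(14 \sqrt{21} + 546 \cdot 29\right) - 5840 = \left(14 \sqrt{21} + 15834\right) - 5840 = \left(15834 + 14 \sqrt{21}\right) - 5840 = 9994 + 14 \sqrt{21}$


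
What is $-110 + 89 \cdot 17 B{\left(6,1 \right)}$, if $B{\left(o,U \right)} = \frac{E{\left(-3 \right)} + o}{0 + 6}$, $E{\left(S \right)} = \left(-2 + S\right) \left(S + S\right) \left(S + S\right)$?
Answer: $-43987$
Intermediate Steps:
$E{\left(S \right)} = 4 S^{2} \left(-2 + S\right)$ ($E{\left(S \right)} = \left(-2 + S\right) 2 S 2 S = \left(-2 + S\right) 4 S^{2} = 4 S^{2} \left(-2 + S\right)$)
$B{\left(o,U \right)} = -30 + \frac{o}{6}$ ($B{\left(o,U \right)} = \frac{4 \left(-3\right)^{2} \left(-2 - 3\right) + o}{0 + 6} = \frac{4 \cdot 9 \left(-5\right) + o}{6} = \left(-180 + o\right) \frac{1}{6} = -30 + \frac{o}{6}$)
$-110 + 89 \cdot 17 B{\left(6,1 \right)} = -110 + 89 \cdot 17 \left(-30 + \frac{1}{6} \cdot 6\right) = -110 + 89 \cdot 17 \left(-30 + 1\right) = -110 + 89 \cdot 17 \left(-29\right) = -110 + 89 \left(-493\right) = -110 - 43877 = -43987$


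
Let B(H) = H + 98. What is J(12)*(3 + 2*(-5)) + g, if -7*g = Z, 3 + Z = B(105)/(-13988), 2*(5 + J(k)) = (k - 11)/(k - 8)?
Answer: 6767101/195832 ≈ 34.556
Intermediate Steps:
B(H) = 98 + H
J(k) = -5 + (-11 + k)/(2*(-8 + k)) (J(k) = -5 + ((k - 11)/(k - 8))/2 = -5 + ((-11 + k)/(-8 + k))/2 = -5 + (-11 + k)/(2*(-8 + k)))
Z = -42167/13988 (Z = -3 + (98 + 105)/(-13988) = -3 + 203*(-1/13988) = -3 - 203/13988 = -42167/13988 ≈ -3.0145)
g = 42167/97916 (g = -⅐*(-42167/13988) = 42167/97916 ≈ 0.43064)
J(12)*(3 + 2*(-5)) + g = (3*(23 - 3*12)/(2*(-8 + 12)))*(3 + 2*(-5)) + 42167/97916 = ((3/2)*(23 - 36)/4)*(3 - 10) + 42167/97916 = ((3/2)*(¼)*(-13))*(-7) + 42167/97916 = -39/8*(-7) + 42167/97916 = 273/8 + 42167/97916 = 6767101/195832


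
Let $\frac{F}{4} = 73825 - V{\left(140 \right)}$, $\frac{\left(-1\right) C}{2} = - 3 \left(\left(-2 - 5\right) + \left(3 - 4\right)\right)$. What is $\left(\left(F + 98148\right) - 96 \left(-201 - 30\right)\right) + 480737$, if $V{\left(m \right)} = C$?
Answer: $896553$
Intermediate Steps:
$C = -48$ ($C = - 2 \left(- 3 \left(\left(-2 - 5\right) + \left(3 - 4\right)\right)\right) = - 2 \left(- 3 \left(-7 - 1\right)\right) = - 2 \left(\left(-3\right) \left(-8\right)\right) = \left(-2\right) 24 = -48$)
$V{\left(m \right)} = -48$
$F = 295492$ ($F = 4 \left(73825 - -48\right) = 4 \left(73825 + 48\right) = 4 \cdot 73873 = 295492$)
$\left(\left(F + 98148\right) - 96 \left(-201 - 30\right)\right) + 480737 = \left(\left(295492 + 98148\right) - 96 \left(-201 - 30\right)\right) + 480737 = \left(393640 - -22176\right) + 480737 = \left(393640 + 22176\right) + 480737 = 415816 + 480737 = 896553$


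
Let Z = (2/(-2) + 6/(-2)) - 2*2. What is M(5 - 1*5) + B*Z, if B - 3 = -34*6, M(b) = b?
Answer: 1608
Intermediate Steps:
B = -201 (B = 3 - 34*6 = 3 - 204 = -201)
Z = -8 (Z = (2*(-½) + 6*(-½)) - 4 = (-1 - 3) - 4 = -4 - 4 = -8)
M(5 - 1*5) + B*Z = (5 - 1*5) - 201*(-8) = (5 - 5) + 1608 = 0 + 1608 = 1608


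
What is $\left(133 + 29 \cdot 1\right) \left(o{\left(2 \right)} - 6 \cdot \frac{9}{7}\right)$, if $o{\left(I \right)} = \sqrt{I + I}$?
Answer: $- \frac{6480}{7} \approx -925.71$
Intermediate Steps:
$o{\left(I \right)} = \sqrt{2} \sqrt{I}$ ($o{\left(I \right)} = \sqrt{2 I} = \sqrt{2} \sqrt{I}$)
$\left(133 + 29 \cdot 1\right) \left(o{\left(2 \right)} - 6 \cdot \frac{9}{7}\right) = \left(133 + 29 \cdot 1\right) \left(\sqrt{2} \sqrt{2} - 6 \cdot \frac{9}{7}\right) = \left(133 + 29\right) \left(2 - 6 \cdot 9 \cdot \frac{1}{7}\right) = 162 \left(2 - \frac{54}{7}\right) = 162 \left(- \frac{40}{7}\right) = - \frac{6480}{7}$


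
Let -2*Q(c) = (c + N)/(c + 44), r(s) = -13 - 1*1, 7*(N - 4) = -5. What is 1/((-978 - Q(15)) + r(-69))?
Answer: -413/409632 ≈ -0.0010082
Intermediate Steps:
N = 23/7 (N = 4 + (1/7)*(-5) = 4 - 5/7 = 23/7 ≈ 3.2857)
r(s) = -14 (r(s) = -13 - 1 = -14)
Q(c) = -(23/7 + c)/(2*(44 + c)) (Q(c) = -(c + 23/7)/(2*(c + 44)) = -(23/7 + c)/(2*(44 + c)))
1/((-978 - Q(15)) + r(-69)) = 1/((-978 - (-23 - 7*15)/(14*(44 + 15))) - 14) = 1/((-978 - (-23 - 105)/(14*59)) - 14) = 1/((-978 - (-128)/(14*59)) - 14) = 1/((-978 - 1*(-64/413)) - 14) = 1/((-978 + 64/413) - 14) = 1/(-403850/413 - 14) = 1/(-409632/413) = -413/409632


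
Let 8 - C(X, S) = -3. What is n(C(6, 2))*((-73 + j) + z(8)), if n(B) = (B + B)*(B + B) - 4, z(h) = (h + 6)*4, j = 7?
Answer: -4800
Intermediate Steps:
C(X, S) = 11 (C(X, S) = 8 - 1*(-3) = 8 + 3 = 11)
z(h) = 24 + 4*h (z(h) = (6 + h)*4 = 24 + 4*h)
n(B) = -4 + 4*B**2 (n(B) = (2*B)*(2*B) - 4 = 4*B**2 - 4 = -4 + 4*B**2)
n(C(6, 2))*((-73 + j) + z(8)) = (-4 + 4*11**2)*((-73 + 7) + (24 + 4*8)) = (-4 + 4*121)*(-66 + (24 + 32)) = (-4 + 484)*(-66 + 56) = 480*(-10) = -4800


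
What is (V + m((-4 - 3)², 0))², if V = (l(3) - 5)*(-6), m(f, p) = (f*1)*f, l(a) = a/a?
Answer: 5880625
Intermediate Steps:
l(a) = 1
m(f, p) = f² (m(f, p) = f*f = f²)
V = 24 (V = (1 - 5)*(-6) = -4*(-6) = 24)
(V + m((-4 - 3)², 0))² = (24 + ((-4 - 3)²)²)² = (24 + ((-7)²)²)² = (24 + 49²)² = (24 + 2401)² = 2425² = 5880625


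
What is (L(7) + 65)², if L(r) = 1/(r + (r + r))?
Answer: 1865956/441 ≈ 4231.2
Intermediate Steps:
L(r) = 1/(3*r) (L(r) = 1/(r + 2*r) = 1/(3*r))
(L(7) + 65)² = ((⅓)/7 + 65)² = ((⅓)*(⅐) + 65)² = (1/21 + 65)² = (1366/21)² = 1865956/441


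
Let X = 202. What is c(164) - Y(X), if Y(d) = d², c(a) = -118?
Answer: -40922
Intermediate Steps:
c(164) - Y(X) = -118 - 1*202² = -118 - 1*40804 = -118 - 40804 = -40922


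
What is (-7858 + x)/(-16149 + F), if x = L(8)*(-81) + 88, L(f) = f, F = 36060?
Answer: -2806/6637 ≈ -0.42278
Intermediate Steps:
x = -560 (x = 8*(-81) + 88 = -648 + 88 = -560)
(-7858 + x)/(-16149 + F) = (-7858 - 560)/(-16149 + 36060) = -8418/19911 = -8418*1/19911 = -2806/6637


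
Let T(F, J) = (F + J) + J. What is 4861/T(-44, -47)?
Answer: -4861/138 ≈ -35.225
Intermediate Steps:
T(F, J) = F + 2*J
4861/T(-44, -47) = 4861/(-44 + 2*(-47)) = 4861/(-44 - 94) = 4861/(-138) = 4861*(-1/138) = -4861/138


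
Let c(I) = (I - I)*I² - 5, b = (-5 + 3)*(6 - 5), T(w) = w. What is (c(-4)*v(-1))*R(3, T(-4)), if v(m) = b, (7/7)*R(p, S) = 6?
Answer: 60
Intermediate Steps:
R(p, S) = 6
b = -2 (b = -2*1 = -2)
v(m) = -2
c(I) = -5 (c(I) = 0*I² - 5 = 0 - 5 = -5)
(c(-4)*v(-1))*R(3, T(-4)) = -5*(-2)*6 = 10*6 = 60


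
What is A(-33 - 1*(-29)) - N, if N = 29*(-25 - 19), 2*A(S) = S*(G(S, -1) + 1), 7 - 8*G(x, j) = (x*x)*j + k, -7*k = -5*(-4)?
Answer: 35491/28 ≈ 1267.5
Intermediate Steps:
k = -20/7 (k = -(-5)*(-4)/7 = -⅐*20 = -20/7 ≈ -2.8571)
G(x, j) = 69/56 - j*x²/8 (G(x, j) = 7/8 - ((x*x)*j - 20/7)/8 = 7/8 - (x²*j - 20/7)/8 = 7/8 - (j*x² - 20/7)/8 = 7/8 - (-20/7 + j*x²)/8 = 7/8 + (5/14 - j*x²/8) = 69/56 - j*x²/8)
A(S) = S*(125/56 + S²/8)/2 (A(S) = (S*((69/56 - ⅛*(-1)*S²) + 1))/2 = (S*((69/56 + S²/8) + 1))/2 = (S*(125/56 + S²/8))/2 = S*(125/56 + S²/8)/2)
N = -1276 (N = 29*(-44) = -1276)
A(-33 - 1*(-29)) - N = (-33 - 1*(-29))*(125 + 7*(-33 - 1*(-29))²)/112 - 1*(-1276) = (-33 + 29)*(125 + 7*(-33 + 29)²)/112 + 1276 = (1/112)*(-4)*(125 + 7*(-4)²) + 1276 = (1/112)*(-4)*(125 + 7*16) + 1276 = (1/112)*(-4)*(125 + 112) + 1276 = (1/112)*(-4)*237 + 1276 = -237/28 + 1276 = 35491/28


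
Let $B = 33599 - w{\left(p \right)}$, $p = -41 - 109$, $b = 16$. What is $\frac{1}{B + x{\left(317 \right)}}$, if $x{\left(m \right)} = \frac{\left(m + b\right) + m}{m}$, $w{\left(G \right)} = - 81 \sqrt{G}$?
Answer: $\frac{1125511987}{37851350499813} - \frac{4522005 i \sqrt{6}}{12617116833271} \approx 2.9735 \cdot 10^{-5} - 8.779 \cdot 10^{-7} i$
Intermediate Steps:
$p = -150$ ($p = -41 - 109 = -150$)
$x{\left(m \right)} = \frac{16 + 2 m}{m}$ ($x{\left(m \right)} = \frac{\left(m + 16\right) + m}{m} = \frac{\left(16 + m\right) + m}{m} = \frac{16 + 2 m}{m}$)
$B = 33599 + 405 i \sqrt{6}$ ($B = 33599 - - 81 \sqrt{-150} = 33599 - - 81 \cdot 5 i \sqrt{6} = 33599 - - 405 i \sqrt{6} = 33599 + 405 i \sqrt{6} \approx 33599.0 + 992.04 i$)
$\frac{1}{B + x{\left(317 \right)}} = \frac{1}{\left(33599 + 405 i \sqrt{6}\right) + \left(2 + \frac{16}{317}\right)} = \frac{1}{\left(33599 + 405 i \sqrt{6}\right) + \frac{650}{317}} = \frac{1}{\frac{10651533}{317} + 405 i \sqrt{6}}$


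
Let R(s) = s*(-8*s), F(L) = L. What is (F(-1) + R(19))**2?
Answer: 8346321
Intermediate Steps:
R(s) = -8*s**2
(F(-1) + R(19))**2 = (-1 - 8*19**2)**2 = (-1 - 8*361)**2 = (-1 - 2888)**2 = (-2889)**2 = 8346321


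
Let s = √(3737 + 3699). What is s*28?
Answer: 728*√11 ≈ 2414.5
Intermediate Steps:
s = 26*√11 (s = √7436 = 26*√11 ≈ 86.232)
s*28 = (26*√11)*28 = 728*√11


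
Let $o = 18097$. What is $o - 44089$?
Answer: $-25992$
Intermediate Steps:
$o - 44089 = 18097 - 44089 = -25992$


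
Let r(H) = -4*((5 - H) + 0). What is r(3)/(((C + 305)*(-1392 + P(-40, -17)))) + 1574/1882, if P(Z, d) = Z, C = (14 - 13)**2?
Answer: 43108079/51542334 ≈ 0.83636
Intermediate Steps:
C = 1 (C = 1**2 = 1)
r(H) = -20 + 4*H (r(H) = -4*(5 - H) = -20 + 4*H)
r(3)/(((C + 305)*(-1392 + P(-40, -17)))) + 1574/1882 = (-20 + 4*3)/(((1 + 305)*(-1392 - 40))) + 1574/1882 = (-20 + 12)/((306*(-1432))) + 1574*(1/1882) = -8/(-438192) + 787/941 = -8*(-1/438192) + 787/941 = 1/54774 + 787/941 = 43108079/51542334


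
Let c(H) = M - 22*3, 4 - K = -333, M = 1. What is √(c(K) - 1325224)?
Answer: I*√1325289 ≈ 1151.2*I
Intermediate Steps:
K = 337 (K = 4 - 1*(-333) = 4 + 333 = 337)
c(H) = -65 (c(H) = 1 - 22*3 = 1 - 66 = -65)
√(c(K) - 1325224) = √(-65 - 1325224) = √(-1325289) = I*√1325289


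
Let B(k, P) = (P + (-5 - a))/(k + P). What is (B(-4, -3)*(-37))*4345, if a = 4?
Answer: -1929180/7 ≈ -2.7560e+5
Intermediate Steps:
B(k, P) = (-9 + P)/(P + k) (B(k, P) = (P + (-5 - 1*4))/(k + P) = (P + (-5 - 4))/(P + k) = (P - 9)/(P + k) = (-9 + P)/(P + k))
(B(-4, -3)*(-37))*4345 = (((-9 - 3)/(-3 - 4))*(-37))*4345 = ((-12/(-7))*(-37))*4345 = (-⅐*(-12)*(-37))*4345 = ((12/7)*(-37))*4345 = -444/7*4345 = -1929180/7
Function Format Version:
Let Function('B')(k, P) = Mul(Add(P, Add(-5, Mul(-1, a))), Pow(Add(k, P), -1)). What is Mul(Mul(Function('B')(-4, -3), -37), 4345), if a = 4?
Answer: Rational(-1929180, 7) ≈ -2.7560e+5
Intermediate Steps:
Function('B')(k, P) = Mul(Pow(Add(P, k), -1), Add(-9, P)) (Function('B')(k, P) = Mul(Add(P, Add(-5, Mul(-1, 4))), Pow(Add(k, P), -1)) = Mul(Add(P, Add(-5, -4)), Pow(Add(P, k), -1)) = Mul(Add(P, -9), Pow(Add(P, k), -1)) = Mul(Add(-9, P), Pow(Add(P, k), -1)) = Mul(Pow(Add(P, k), -1), Add(-9, P)))
Mul(Mul(Function('B')(-4, -3), -37), 4345) = Mul(Mul(Mul(Pow(Add(-3, -4), -1), Add(-9, -3)), -37), 4345) = Mul(Mul(Mul(Pow(-7, -1), -12), -37), 4345) = Mul(Mul(Mul(Rational(-1, 7), -12), -37), 4345) = Mul(Mul(Rational(12, 7), -37), 4345) = Mul(Rational(-444, 7), 4345) = Rational(-1929180, 7)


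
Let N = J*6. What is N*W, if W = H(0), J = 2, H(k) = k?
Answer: 0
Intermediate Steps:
W = 0
N = 12 (N = 2*6 = 12)
N*W = 12*0 = 0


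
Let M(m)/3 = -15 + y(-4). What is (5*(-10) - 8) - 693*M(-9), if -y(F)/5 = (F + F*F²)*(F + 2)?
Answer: 1444847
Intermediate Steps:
y(F) = -5*(2 + F)*(F + F³) (y(F) = -5*(F + F*F²)*(F + 2) = -5*(F + F³)*(2 + F) = -5*(2 + F)*(F + F³))
M(m) = -2085 (M(m) = 3*(-15 - 5*(-4)*(2 - 4 + (-4)³ + 2*(-4)²)) = 3*(-15 - 5*(-4)*(2 - 4 - 64 + 2*16)) = 3*(-15 - 5*(-4)*(2 - 4 - 64 + 32)) = 3*(-15 - 5*(-4)*(-34)) = 3*(-15 - 680) = 3*(-695) = -2085)
(5*(-10) - 8) - 693*M(-9) = (5*(-10) - 8) - 693*(-2085) = (-50 - 8) + 1444905 = -58 + 1444905 = 1444847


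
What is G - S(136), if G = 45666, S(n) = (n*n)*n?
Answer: -2469790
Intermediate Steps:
S(n) = n**3 (S(n) = n**2*n = n**3)
G - S(136) = 45666 - 1*136**3 = 45666 - 1*2515456 = 45666 - 2515456 = -2469790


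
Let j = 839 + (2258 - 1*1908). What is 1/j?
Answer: 1/1189 ≈ 0.00084104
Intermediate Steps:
j = 1189 (j = 839 + (2258 - 1908) = 839 + 350 = 1189)
1/j = 1/1189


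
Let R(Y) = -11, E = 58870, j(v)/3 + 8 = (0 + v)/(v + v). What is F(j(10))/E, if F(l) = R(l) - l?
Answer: 23/117740 ≈ 0.00019535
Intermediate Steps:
j(v) = -45/2 (j(v) = -24 + 3*((0 + v)/(v + v)) = -24 + 3*(v/((2*v))) = -24 + 3*(v*(1/(2*v))) = -24 + 3*(½) = -24 + 3/2 = -45/2)
F(l) = -11 - l
F(j(10))/E = (-11 - 1*(-45/2))/58870 = (-11 + 45/2)*(1/58870) = (23/2)*(1/58870) = 23/117740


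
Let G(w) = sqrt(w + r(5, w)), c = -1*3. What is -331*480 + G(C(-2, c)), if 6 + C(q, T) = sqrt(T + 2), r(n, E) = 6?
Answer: -158880 + (-1)**(1/4) ≈ -1.5888e+5 + 0.70711*I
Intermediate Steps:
c = -3
C(q, T) = -6 + sqrt(2 + T) (C(q, T) = -6 + sqrt(T + 2) = -6 + sqrt(2 + T))
G(w) = sqrt(6 + w) (G(w) = sqrt(w + 6) = sqrt(6 + w))
-331*480 + G(C(-2, c)) = -331*480 + sqrt(6 + (-6 + sqrt(2 - 3))) = -158880 + sqrt(6 + (-6 + sqrt(-1))) = -158880 + sqrt(6 + (-6 + I)) = -158880 + sqrt(I)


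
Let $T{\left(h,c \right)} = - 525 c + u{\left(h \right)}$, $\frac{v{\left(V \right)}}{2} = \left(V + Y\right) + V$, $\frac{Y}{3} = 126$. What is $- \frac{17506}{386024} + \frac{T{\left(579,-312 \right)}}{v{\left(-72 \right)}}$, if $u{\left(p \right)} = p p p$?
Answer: $\frac{520779396537}{1254578} \approx 4.151 \cdot 10^{5}$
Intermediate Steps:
$Y = 378$ ($Y = 3 \cdot 126 = 378$)
$v{\left(V \right)} = 756 + 4 V$ ($v{\left(V \right)} = 2 \left(\left(V + 378\right) + V\right) = 2 \left(\left(378 + V\right) + V\right) = 2 \left(378 + 2 V\right) = 756 + 4 V$)
$u{\left(p \right)} = p^{3}$ ($u{\left(p \right)} = p^{2} p = p^{3}$)
$T{\left(h,c \right)} = h^{3} - 525 c$ ($T{\left(h,c \right)} = - 525 c + h^{3} = h^{3} - 525 c$)
$- \frac{17506}{386024} + \frac{T{\left(579,-312 \right)}}{v{\left(-72 \right)}} = - \frac{17506}{386024} + \frac{579^{3} - -163800}{756 + 4 \left(-72\right)} = \left(-17506\right) \frac{1}{386024} + \frac{194104539 + 163800}{756 - 288} = - \frac{8753}{193012} + \frac{194268339}{468} = - \frac{8753}{193012} + 194268339 \cdot \frac{1}{468} = - \frac{8753}{193012} + \frac{21585371}{52} = \frac{520779396537}{1254578}$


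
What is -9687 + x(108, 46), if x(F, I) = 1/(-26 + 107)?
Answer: -784646/81 ≈ -9687.0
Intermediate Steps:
x(F, I) = 1/81
-9687 + x(108, 46) = -9687 + 1/81 = -784646/81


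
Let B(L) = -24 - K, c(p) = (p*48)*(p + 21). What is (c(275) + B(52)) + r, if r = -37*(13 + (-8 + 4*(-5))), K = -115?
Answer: 3907846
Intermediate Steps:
c(p) = 48*p*(21 + p) (c(p) = (48*p)*(21 + p) = 48*p*(21 + p))
r = 555 (r = -37*(13 + (-8 - 20)) = -37*(13 - 28) = -37*(-15) = 555)
B(L) = 91 (B(L) = -24 - 1*(-115) = -24 + 115 = 91)
(c(275) + B(52)) + r = (48*275*(21 + 275) + 91) + 555 = (48*275*296 + 91) + 555 = (3907200 + 91) + 555 = 3907291 + 555 = 3907846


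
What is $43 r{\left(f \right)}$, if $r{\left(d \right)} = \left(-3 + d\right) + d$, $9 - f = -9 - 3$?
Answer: $1677$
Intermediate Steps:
$f = 21$ ($f = 9 - \left(-9 - 3\right) = 9 - -12 = 9 + 12 = 21$)
$r{\left(d \right)} = -3 + 2 d$
$43 r{\left(f \right)} = 43 \left(-3 + 2 \cdot 21\right) = 43 \left(-3 + 42\right) = 43 \cdot 39 = 1677$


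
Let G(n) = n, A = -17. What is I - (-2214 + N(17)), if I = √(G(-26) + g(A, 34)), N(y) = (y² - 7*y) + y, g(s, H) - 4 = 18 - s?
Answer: 2027 + √13 ≈ 2030.6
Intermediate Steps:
g(s, H) = 22 - s (g(s, H) = 4 + (18 - s) = 22 - s)
N(y) = y² - 6*y
I = √13 (I = √(-26 + (22 - 1*(-17))) = √(-26 + (22 + 17)) = √(-26 + 39) = √13 ≈ 3.6056)
I - (-2214 + N(17)) = √13 - (-2214 + 17*(-6 + 17)) = √13 - (-2214 + 17*11) = √13 - (-2214 + 187) = √13 - 1*(-2027) = √13 + 2027 = 2027 + √13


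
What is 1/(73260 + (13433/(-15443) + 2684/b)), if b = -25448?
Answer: 98248366/7197579470161 ≈ 1.3650e-5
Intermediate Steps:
1/(73260 + (13433/(-15443) + 2684/b)) = 1/(73260 + (13433/(-15443) + 2684/(-25448))) = 1/(73260 + (13433*(-1/15443) + 2684*(-1/25448))) = 1/(73260 + (-13433/15443 - 671/6362)) = 1/(73260 - 95822999/98248366) = 1/(7197579470161/98248366) = 98248366/7197579470161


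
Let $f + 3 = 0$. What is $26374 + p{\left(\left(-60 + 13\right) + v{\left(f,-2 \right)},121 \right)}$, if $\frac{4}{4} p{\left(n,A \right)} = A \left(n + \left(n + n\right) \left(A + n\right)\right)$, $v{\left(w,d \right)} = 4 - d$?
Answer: $-772347$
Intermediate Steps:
$f = -3$ ($f = -3 + 0 = -3$)
$p{\left(n,A \right)} = A \left(n + 2 n \left(A + n\right)\right)$ ($p{\left(n,A \right)} = A \left(n + \left(n + n\right) \left(A + n\right)\right) = A \left(n + 2 n \left(A + n\right)\right)$)
$26374 + p{\left(\left(-60 + 13\right) + v{\left(f,-2 \right)},121 \right)} = 26374 + 121 \left(\left(-60 + 13\right) + \left(4 - -2\right)\right) \left(1 + 2 \cdot 121 + 2 \left(\left(-60 + 13\right) + \left(4 - -2\right)\right)\right) = 26374 + 121 \left(-47 + \left(4 + 2\right)\right) \left(1 + 242 + 2 \left(-47 + \left(4 + 2\right)\right)\right) = 26374 + 121 \left(-47 + 6\right) \left(1 + 242 + 2 \left(-47 + 6\right)\right) = 26374 + 121 \left(-41\right) \left(1 + 242 + 2 \left(-41\right)\right) = 26374 + 121 \left(-41\right) \left(1 + 242 - 82\right) = 26374 + 121 \left(-41\right) 161 = 26374 - 798721 = -772347$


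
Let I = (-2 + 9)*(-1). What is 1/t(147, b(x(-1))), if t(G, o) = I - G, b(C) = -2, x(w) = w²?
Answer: -1/154 ≈ -0.0064935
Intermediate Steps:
I = -7 (I = 7*(-1) = -7)
t(G, o) = -7 - G
1/t(147, b(x(-1))) = 1/(-7 - 1*147) = 1/(-7 - 147) = 1/(-154) = -1/154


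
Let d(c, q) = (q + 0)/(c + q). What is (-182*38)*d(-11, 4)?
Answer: 3952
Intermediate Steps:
d(c, q) = q/(c + q)
(-182*38)*d(-11, 4) = (-182*38)*(4/(-11 + 4)) = -27664/(-7) = -27664*(-1)/7 = -6916*(-4/7) = 3952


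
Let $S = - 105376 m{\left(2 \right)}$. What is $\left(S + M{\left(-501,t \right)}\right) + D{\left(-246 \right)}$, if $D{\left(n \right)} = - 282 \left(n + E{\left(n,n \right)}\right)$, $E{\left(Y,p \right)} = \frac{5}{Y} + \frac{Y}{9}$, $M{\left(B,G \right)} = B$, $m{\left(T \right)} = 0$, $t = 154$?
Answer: $\frac{3139974}{41} \approx 76585.0$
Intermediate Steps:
$E{\left(Y,p \right)} = \frac{5}{Y} + \frac{Y}{9}$ ($E{\left(Y,p \right)} = \frac{5}{Y} + Y \frac{1}{9} = \frac{5}{Y} + \frac{Y}{9}$)
$D{\left(n \right)} = - \frac{1410}{n} - \frac{940 n}{3}$ ($D{\left(n \right)} = - 282 \left(n + \left(\frac{5}{n} + \frac{n}{9}\right)\right) = - 282 \left(\frac{5}{n} + \frac{10 n}{9}\right) = - \frac{1410}{n} - \frac{940 n}{3}$)
$S = 0$ ($S = \left(-105376\right) 0 = 0$)
$\left(S + M{\left(-501,t \right)}\right) + D{\left(-246 \right)} = \left(0 - 501\right) - \left(-77080 + \frac{1410}{-246}\right) = -501 + \left(\left(-1410\right) \left(- \frac{1}{246}\right) + 77080\right) = -501 + \left(\frac{235}{41} + 77080\right) = -501 + \frac{3160515}{41} = \frac{3139974}{41}$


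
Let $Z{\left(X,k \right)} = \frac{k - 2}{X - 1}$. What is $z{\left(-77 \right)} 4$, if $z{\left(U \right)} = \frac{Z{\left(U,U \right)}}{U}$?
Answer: $- \frac{158}{3003} \approx -0.052614$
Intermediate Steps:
$Z{\left(X,k \right)} = \frac{-2 + k}{-1 + X}$
$z{\left(U \right)} = \frac{-2 + U}{U \left(-1 + U\right)}$ ($z{\left(U \right)} = \frac{\frac{1}{-1 + U} \left(-2 + U\right)}{U} = \frac{-2 + U}{U \left(-1 + U\right)}$)
$z{\left(-77 \right)} 4 = \frac{-2 - 77}{\left(-77\right) \left(-1 - 77\right)} 4 = \left(- \frac{1}{77}\right) \frac{1}{-78} \left(-79\right) 4 = \left(- \frac{1}{77}\right) \left(- \frac{1}{78}\right) \left(-79\right) 4 = \left(- \frac{79}{6006}\right) 4 = - \frac{158}{3003}$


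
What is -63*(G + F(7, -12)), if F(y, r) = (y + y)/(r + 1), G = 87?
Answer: -59409/11 ≈ -5400.8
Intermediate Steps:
F(y, r) = 2*y/(1 + r) (F(y, r) = (2*y)/(1 + r) = 2*y/(1 + r))
-63*(G + F(7, -12)) = -63*(87 + 2*7/(1 - 12)) = -63*(87 + 2*7/(-11)) = -63*(87 + 2*7*(-1/11)) = -63*(87 - 14/11) = -63*943/11 = -59409/11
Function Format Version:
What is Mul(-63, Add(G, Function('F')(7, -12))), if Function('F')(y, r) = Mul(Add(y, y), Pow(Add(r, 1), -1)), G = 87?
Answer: Rational(-59409, 11) ≈ -5400.8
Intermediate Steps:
Function('F')(y, r) = Mul(2, y, Pow(Add(1, r), -1)) (Function('F')(y, r) = Mul(Mul(2, y), Pow(Add(1, r), -1)) = Mul(2, y, Pow(Add(1, r), -1)))
Mul(-63, Add(G, Function('F')(7, -12))) = Mul(-63, Add(87, Mul(2, 7, Pow(Add(1, -12), -1)))) = Mul(-63, Add(87, Mul(2, 7, Pow(-11, -1)))) = Mul(-63, Add(87, Mul(2, 7, Rational(-1, 11)))) = Mul(-63, Add(87, Rational(-14, 11))) = Mul(-63, Rational(943, 11)) = Rational(-59409, 11)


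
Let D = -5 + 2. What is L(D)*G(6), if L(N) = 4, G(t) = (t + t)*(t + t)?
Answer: 576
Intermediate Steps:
G(t) = 4*t² (G(t) = (2*t)*(2*t) = 4*t²)
D = -3
L(D)*G(6) = 4*(4*6²) = 4*(4*36) = 4*144 = 576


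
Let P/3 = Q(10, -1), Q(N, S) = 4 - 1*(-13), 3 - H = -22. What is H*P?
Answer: 1275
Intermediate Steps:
H = 25 (H = 3 - 1*(-22) = 3 + 22 = 25)
Q(N, S) = 17 (Q(N, S) = 4 + 13 = 17)
P = 51 (P = 3*17 = 51)
H*P = 25*51 = 1275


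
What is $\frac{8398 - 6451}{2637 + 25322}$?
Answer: $\frac{1947}{27959} \approx 0.069638$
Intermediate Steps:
$\frac{8398 - 6451}{2637 + 25322} = \frac{1947}{27959}$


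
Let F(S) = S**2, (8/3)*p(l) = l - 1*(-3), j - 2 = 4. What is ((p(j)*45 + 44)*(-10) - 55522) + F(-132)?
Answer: -160227/4 ≈ -40057.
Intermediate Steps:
j = 6 (j = 2 + 4 = 6)
p(l) = 9/8 + 3*l/8 (p(l) = 3*(l - 1*(-3))/8 = 3*(l + 3)/8 = 3*(3 + l)/8 = 9/8 + 3*l/8)
((p(j)*45 + 44)*(-10) - 55522) + F(-132) = (((9/8 + (3/8)*6)*45 + 44)*(-10) - 55522) + (-132)**2 = (((9/8 + 9/4)*45 + 44)*(-10) - 55522) + 17424 = (((27/8)*45 + 44)*(-10) - 55522) + 17424 = ((1215/8 + 44)*(-10) - 55522) + 17424 = ((1567/8)*(-10) - 55522) + 17424 = (-7835/4 - 55522) + 17424 = -229923/4 + 17424 = -160227/4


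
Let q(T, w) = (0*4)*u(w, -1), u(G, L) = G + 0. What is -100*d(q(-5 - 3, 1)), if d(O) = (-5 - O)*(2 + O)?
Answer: 1000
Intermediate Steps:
u(G, L) = G
q(T, w) = 0 (q(T, w) = (0*4)*w = 0*w = 0)
-100*d(q(-5 - 3, 1)) = -100*(-10 - 1*0² - 7*0) = -100*(-10 - 1*0 + 0) = -100*(-10 + 0 + 0) = -100*(-10) = 1000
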